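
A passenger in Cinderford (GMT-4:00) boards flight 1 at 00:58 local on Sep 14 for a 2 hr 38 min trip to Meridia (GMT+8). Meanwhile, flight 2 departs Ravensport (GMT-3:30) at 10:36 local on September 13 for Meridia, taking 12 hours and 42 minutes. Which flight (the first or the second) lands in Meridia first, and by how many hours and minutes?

the second, by 4 hours 48 minutes

Flight 1 in UTC: 00:58 + 4:00 = 04:58 on Sep 14.
+2 hours and 38 minutes → arrive 07:36 UTC on Sep 14.
Flight 2 in UTC: 10:36 + 3:30 = 14:06 on Sep 13.
+12 hours 42 minutes → arrive 02:48 UTC on Sep 14.
Flight 2 lands earlier by 4 hours 48 minutes.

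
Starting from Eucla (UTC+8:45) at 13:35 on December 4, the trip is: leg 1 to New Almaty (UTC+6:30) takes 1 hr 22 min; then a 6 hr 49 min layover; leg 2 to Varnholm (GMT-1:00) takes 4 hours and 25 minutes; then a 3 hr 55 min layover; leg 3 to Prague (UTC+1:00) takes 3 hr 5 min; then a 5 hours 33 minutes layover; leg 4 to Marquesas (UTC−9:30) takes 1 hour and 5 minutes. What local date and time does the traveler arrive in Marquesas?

Convert departure to UTC: 13:35 − 8:45 = 04:50 UTC on Dec 4.
Add 1 hour and 22 minutes leg 1 → 06:12 UTC.
Add 6 hours 49 minutes layover in New Almaty → 13:01 UTC.
Add 4 hours and 25 minutes leg 2 → 17:26 UTC.
Add 3 hours 55 minutes layover in Varnholm → 21:21 UTC.
Add 3 hours and 5 minutes leg 3 → 00:26 UTC (Dec 5).
Add 5 hours and 33 minutes layover in Prague → 05:59 UTC.
Add 1 hour and 5 minutes leg 4 → 07:04 UTC.
Marquesas is UTC−9:30, so local arrival = 07:04 − 9:30 = 21:34 on Dec 4.

21:34 on Dec 4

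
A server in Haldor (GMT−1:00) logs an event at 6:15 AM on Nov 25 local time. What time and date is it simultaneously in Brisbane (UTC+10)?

Brisbane is 11:00 ahead of Haldor.
Shift by the zone difference: 6:15 AM + 11:00 = 5:15 PM on Nov 25 in Brisbane.

5:15 PM on November 25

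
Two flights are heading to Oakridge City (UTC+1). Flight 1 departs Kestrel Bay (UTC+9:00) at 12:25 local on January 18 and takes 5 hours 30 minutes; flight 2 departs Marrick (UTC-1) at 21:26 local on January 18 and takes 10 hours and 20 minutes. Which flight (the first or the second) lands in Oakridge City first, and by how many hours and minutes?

the first, by 23 hours 51 minutes

Flight 1 in UTC: 12:25 − 9:00 = 03:25 on Jan 18.
+5 hours 30 minutes → arrive 08:55 UTC on Jan 18.
Flight 2 in UTC: 21:26 + 1:00 = 22:26 on Jan 18.
+10 hours 20 minutes → arrive 08:46 UTC on Jan 19.
Flight 1 lands earlier by 23 hours 51 minutes.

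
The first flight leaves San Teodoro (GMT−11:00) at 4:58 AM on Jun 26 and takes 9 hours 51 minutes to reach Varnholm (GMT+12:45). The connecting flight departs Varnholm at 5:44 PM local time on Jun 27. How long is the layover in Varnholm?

Convert departure to UTC: 4:58 AM + 11:00 = 3:58 PM UTC on Jun 26.
Add 9 hours and 51 minutes flight time → 1:49 AM UTC (Jun 27).
Varnholm is UTC+12:45, so local arrival = 1:49 AM + 12:45 = 2:34 PM on Jun 27.
Layover = 5:44 PM − 2:34 PM = 3 hours 10 minutes.

3 hours 10 minutes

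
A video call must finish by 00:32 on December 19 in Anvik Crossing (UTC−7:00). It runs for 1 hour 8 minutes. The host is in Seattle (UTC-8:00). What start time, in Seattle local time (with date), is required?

Target end time in UTC: 00:32 + 7:00 = 07:32 on Dec 19.
Subtract 1 hour and 8 minutes → start 06:24 UTC on Dec 19.
Seattle is UTC−8:00: 06:24 − 8:00 = 22:24 on Dec 18.

22:24 on Dec 18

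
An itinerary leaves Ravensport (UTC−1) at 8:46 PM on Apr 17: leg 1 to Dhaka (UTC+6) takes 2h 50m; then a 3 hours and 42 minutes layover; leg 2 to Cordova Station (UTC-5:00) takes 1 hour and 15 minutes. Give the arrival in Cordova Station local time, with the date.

Convert departure to UTC: 8:46 PM + 1:00 = 9:46 PM UTC on Apr 17.
Add 2 hours 50 minutes leg 1 → 12:36 AM UTC (Apr 18).
Add 3 hours 42 minutes layover in Dhaka → 4:18 AM UTC.
Add 1 hour 15 minutes leg 2 → 5:33 AM UTC.
Cordova Station is UTC−5:00, so local arrival = 5:33 AM − 5:00 = 12:33 AM on Apr 18.

12:33 AM on April 18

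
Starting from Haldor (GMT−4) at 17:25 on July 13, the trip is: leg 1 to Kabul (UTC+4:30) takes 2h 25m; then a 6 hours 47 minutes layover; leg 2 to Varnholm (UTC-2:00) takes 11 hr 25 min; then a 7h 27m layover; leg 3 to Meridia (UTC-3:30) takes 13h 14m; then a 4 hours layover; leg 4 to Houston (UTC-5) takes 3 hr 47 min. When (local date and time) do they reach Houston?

17:30 on July 15

Convert departure to UTC: 17:25 + 4:00 = 21:25 UTC on Jul 13.
Add 2 hours and 25 minutes leg 1 → 23:50 UTC.
Add 6 hours and 47 minutes layover in Kabul → 06:37 UTC (Jul 14).
Add 11 hours and 25 minutes leg 2 → 18:02 UTC.
Add 7 hours 27 minutes layover in Varnholm → 01:29 UTC (Jul 15).
Add 13 hours and 14 minutes leg 3 → 14:43 UTC.
Add 4 hours layover in Meridia → 18:43 UTC.
Add 3 hours and 47 minutes leg 4 → 22:30 UTC.
Houston is UTC−5:00, so local arrival = 22:30 − 5:00 = 17:30 on Jul 15.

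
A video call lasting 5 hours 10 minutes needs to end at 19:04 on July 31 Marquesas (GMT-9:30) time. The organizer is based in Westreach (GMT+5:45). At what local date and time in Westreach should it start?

Target end time in UTC: 19:04 + 9:30 = 04:34 on Aug 1.
Subtract 5 hours and 10 minutes → start 23:24 UTC on Jul 31.
Westreach is UTC+5:45: 23:24 + 5:45 = 05:09 on Aug 1.

05:09 on August 1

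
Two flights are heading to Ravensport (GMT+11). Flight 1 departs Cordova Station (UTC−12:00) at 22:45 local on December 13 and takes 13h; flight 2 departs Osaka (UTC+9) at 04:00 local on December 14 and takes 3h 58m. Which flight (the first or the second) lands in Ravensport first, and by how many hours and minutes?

the second, by 24 hours 47 minutes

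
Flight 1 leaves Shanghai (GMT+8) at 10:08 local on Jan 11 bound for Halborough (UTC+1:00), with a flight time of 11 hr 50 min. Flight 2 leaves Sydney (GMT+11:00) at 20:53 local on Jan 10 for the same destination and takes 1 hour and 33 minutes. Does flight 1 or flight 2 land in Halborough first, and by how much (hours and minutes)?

the second, by 26 hours 32 minutes

Flight 1 in UTC: 10:08 − 8:00 = 02:08 on Jan 11.
+11 hours and 50 minutes → arrive 13:58 UTC on Jan 11.
Flight 2 in UTC: 20:53 − 11:00 = 09:53 on Jan 10.
+1 hour 33 minutes → arrive 11:26 UTC on Jan 10.
Flight 2 lands earlier by 26 hours 32 minutes.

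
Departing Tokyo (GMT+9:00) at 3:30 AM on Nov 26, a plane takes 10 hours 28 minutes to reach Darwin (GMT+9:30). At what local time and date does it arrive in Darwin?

2:28 PM on Nov 26

Convert departure to UTC: 3:30 AM − 9:00 = 6:30 PM UTC on Nov 25.
Add 10 hours and 28 minutes travel time → 4:58 AM UTC (Nov 26).
Darwin is UTC+9:30, so local arrival = 4:58 AM + 9:30 = 2:28 PM on Nov 26.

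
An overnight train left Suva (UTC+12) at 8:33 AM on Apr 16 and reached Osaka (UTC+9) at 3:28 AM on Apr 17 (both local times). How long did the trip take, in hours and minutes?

21 hours 55 minutes

Departure in UTC: 8:33 AM − 12:00 = 8:33 PM on Apr 15.
Arrival in UTC: 3:28 AM − 9:00 = 6:28 PM on Apr 16.
Elapsed = 6:28 PM − 8:33 PM (+1 day) = 21 hours 55 minutes.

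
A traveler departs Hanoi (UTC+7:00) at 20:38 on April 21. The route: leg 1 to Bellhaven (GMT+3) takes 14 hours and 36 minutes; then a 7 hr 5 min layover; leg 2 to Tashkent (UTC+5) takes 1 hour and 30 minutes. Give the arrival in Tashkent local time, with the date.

17:49 on April 22

Convert departure to UTC: 20:38 − 7:00 = 13:38 UTC on Apr 21.
Add 14 hours 36 minutes leg 1 → 04:14 UTC (Apr 22).
Add 7 hours and 5 minutes layover in Bellhaven → 11:19 UTC.
Add 1 hour 30 minutes leg 2 → 12:49 UTC.
Tashkent is UTC+5:00, so local arrival = 12:49 + 5:00 = 17:49 on Apr 22.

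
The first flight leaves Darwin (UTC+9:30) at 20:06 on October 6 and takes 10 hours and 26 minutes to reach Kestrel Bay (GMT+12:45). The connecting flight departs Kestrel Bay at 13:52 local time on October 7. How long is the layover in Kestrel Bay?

4 hours 5 minutes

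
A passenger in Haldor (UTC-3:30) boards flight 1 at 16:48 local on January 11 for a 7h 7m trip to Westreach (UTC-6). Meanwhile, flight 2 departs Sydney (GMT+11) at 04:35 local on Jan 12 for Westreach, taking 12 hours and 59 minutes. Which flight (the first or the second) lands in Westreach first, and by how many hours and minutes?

the first, by 3 hours 9 minutes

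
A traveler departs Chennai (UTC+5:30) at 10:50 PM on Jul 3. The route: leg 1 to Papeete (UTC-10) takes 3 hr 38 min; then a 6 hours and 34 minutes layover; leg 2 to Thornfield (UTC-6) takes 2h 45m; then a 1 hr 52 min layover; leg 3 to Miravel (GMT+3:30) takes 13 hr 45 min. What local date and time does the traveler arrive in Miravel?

Convert departure to UTC: 10:50 PM − 5:30 = 5:20 PM UTC on Jul 3.
Add 3 hours and 38 minutes leg 1 → 8:58 PM UTC.
Add 6 hours 34 minutes layover in Papeete → 3:32 AM UTC (Jul 4).
Add 2 hours and 45 minutes leg 2 → 6:17 AM UTC.
Add 1 hour 52 minutes layover in Thornfield → 8:09 AM UTC.
Add 13 hours 45 minutes leg 3 → 9:54 PM UTC.
Miravel is UTC+3:30, so local arrival = 9:54 PM + 3:30 = 1:24 AM on Jul 5.

1:24 AM on July 5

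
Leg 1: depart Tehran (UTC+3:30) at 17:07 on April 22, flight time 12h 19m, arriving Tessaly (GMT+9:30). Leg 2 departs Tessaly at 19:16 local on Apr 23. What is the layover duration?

7 hours 50 minutes

Convert departure to UTC: 17:07 − 3:30 = 13:37 UTC on Apr 22.
Add 12 hours 19 minutes flight time → 01:56 UTC (Apr 23).
Tessaly is UTC+9:30, so local arrival = 01:56 + 9:30 = 11:26 on Apr 23.
Layover = 19:16 − 11:26 = 7 hours 50 minutes.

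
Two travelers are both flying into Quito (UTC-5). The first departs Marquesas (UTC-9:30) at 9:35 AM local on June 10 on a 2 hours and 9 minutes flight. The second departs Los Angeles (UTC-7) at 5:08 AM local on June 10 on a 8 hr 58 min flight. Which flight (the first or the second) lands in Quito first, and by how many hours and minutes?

the second, by 8 minutes

Flight 1 in UTC: 9:35 AM + 9:30 = 7:05 PM on Jun 10.
+2 hours 9 minutes → arrive 9:14 PM UTC on Jun 10.
Flight 2 in UTC: 5:08 AM + 7:00 = 12:08 PM on Jun 10.
+8 hours 58 minutes → arrive 9:06 PM UTC on Jun 10.
Flight 2 lands earlier by 8 minutes.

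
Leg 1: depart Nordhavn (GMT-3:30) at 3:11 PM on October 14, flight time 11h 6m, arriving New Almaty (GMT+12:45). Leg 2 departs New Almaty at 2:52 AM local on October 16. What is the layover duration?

Convert departure to UTC: 3:11 PM + 3:30 = 6:41 PM UTC on Oct 14.
Add 11 hours and 6 minutes flight time → 5:47 AM UTC (Oct 15).
New Almaty is UTC+12:45, so local arrival = 5:47 AM + 12:45 = 6:32 PM on Oct 15.
Layover = 2:52 AM − 6:32 PM (+1 day) = 8 hours 20 minutes.

8 hours 20 minutes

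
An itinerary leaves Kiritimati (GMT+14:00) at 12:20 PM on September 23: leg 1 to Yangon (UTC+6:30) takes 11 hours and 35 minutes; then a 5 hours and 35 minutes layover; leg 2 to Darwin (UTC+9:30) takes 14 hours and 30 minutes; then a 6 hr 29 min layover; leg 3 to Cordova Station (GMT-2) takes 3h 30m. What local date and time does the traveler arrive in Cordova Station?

1:59 PM on Sep 24

Convert departure to UTC: 12:20 PM − 14:00 = 10:20 PM UTC on Sep 22.
Add 11 hours 35 minutes leg 1 → 9:55 AM UTC (Sep 23).
Add 5 hours and 35 minutes layover in Yangon → 3:30 PM UTC.
Add 14 hours 30 minutes leg 2 → 6:00 AM UTC (Sep 24).
Add 6 hours 29 minutes layover in Darwin → 12:29 PM UTC.
Add 3 hours 30 minutes leg 3 → 3:59 PM UTC.
Cordova Station is UTC−2:00, so local arrival = 3:59 PM − 2:00 = 1:59 PM on Sep 24.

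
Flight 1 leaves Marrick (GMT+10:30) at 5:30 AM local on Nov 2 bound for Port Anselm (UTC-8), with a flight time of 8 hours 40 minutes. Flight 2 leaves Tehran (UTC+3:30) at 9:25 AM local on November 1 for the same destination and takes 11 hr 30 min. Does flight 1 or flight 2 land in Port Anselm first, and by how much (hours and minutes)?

the second, by 10 hours 15 minutes

Flight 1 in UTC: 5:30 AM − 10:30 = 7:00 PM on Nov 1.
+8 hours 40 minutes → arrive 3:40 AM UTC on Nov 2.
Flight 2 in UTC: 9:25 AM − 3:30 = 5:55 AM on Nov 1.
+11 hours 30 minutes → arrive 5:25 PM UTC on Nov 1.
Flight 2 lands earlier by 10 hours 15 minutes.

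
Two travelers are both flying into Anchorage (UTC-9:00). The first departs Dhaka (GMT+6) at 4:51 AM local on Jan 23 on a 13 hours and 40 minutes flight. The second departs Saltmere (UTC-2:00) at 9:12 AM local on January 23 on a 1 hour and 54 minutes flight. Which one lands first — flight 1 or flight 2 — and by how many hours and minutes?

Flight 1 in UTC: 4:51 AM − 6:00 = 10:51 PM on Jan 22.
+13 hours and 40 minutes → arrive 12:31 PM UTC on Jan 23.
Flight 2 in UTC: 9:12 AM + 2:00 = 11:12 AM on Jan 23.
+1 hour 54 minutes → arrive 1:06 PM UTC on Jan 23.
Flight 1 lands earlier by 35 minutes.

the first, by 35 minutes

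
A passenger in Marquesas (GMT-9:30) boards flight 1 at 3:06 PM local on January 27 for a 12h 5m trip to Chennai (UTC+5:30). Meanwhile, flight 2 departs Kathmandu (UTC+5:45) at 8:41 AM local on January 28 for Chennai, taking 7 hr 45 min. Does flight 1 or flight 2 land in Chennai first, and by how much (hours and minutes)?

Flight 1 in UTC: 3:06 PM + 9:30 = 12:36 AM on Jan 28.
+12 hours and 5 minutes → arrive 12:41 PM UTC on Jan 28.
Flight 2 in UTC: 8:41 AM − 5:45 = 2:56 AM on Jan 28.
+7 hours 45 minutes → arrive 10:41 AM UTC on Jan 28.
Flight 2 lands earlier by 2 hours.

the second, by 2 hours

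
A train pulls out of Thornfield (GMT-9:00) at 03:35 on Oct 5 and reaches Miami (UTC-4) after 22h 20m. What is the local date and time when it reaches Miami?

06:55 on Oct 6

Convert departure to UTC: 03:35 + 9:00 = 12:35 UTC on Oct 5.
Add 22 hours 20 minutes travel time → 10:55 UTC (Oct 6).
Miami is UTC−4:00, so local arrival = 10:55 − 4:00 = 06:55 on Oct 6.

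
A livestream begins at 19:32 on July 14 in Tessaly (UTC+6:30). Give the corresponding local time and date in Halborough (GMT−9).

04:02 on July 14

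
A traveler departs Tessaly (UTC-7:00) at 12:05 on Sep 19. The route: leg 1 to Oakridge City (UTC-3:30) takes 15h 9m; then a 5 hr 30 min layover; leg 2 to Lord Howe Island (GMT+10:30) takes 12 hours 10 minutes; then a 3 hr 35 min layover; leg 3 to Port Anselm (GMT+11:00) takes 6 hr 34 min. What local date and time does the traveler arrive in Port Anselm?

01:03 on September 22

Convert departure to UTC: 12:05 + 7:00 = 19:05 UTC on Sep 19.
Add 15 hours and 9 minutes leg 1 → 10:14 UTC (Sep 20).
Add 5 hours and 30 minutes layover in Oakridge City → 15:44 UTC.
Add 12 hours and 10 minutes leg 2 → 03:54 UTC (Sep 21).
Add 3 hours and 35 minutes layover in Lord Howe Island → 07:29 UTC.
Add 6 hours and 34 minutes leg 3 → 14:03 UTC.
Port Anselm is UTC+11:00, so local arrival = 14:03 + 11:00 = 01:03 on Sep 22.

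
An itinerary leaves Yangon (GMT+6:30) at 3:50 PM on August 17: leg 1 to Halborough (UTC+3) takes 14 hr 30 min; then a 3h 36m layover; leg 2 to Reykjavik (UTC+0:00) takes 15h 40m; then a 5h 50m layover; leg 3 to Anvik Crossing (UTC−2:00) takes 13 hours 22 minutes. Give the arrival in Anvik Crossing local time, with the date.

12:18 PM on August 19

Convert departure to UTC: 3:50 PM − 6:30 = 9:20 AM UTC on Aug 17.
Add 14 hours 30 minutes leg 1 → 11:50 PM UTC.
Add 3 hours and 36 minutes layover in Halborough → 3:26 AM UTC (Aug 18).
Add 15 hours and 40 minutes leg 2 → 7:06 PM UTC.
Add 5 hours and 50 minutes layover in Reykjavik → 12:56 AM UTC (Aug 19).
Add 13 hours 22 minutes leg 3 → 2:18 PM UTC.
Anvik Crossing is UTC−2:00, so local arrival = 2:18 PM − 2:00 = 12:18 PM on Aug 19.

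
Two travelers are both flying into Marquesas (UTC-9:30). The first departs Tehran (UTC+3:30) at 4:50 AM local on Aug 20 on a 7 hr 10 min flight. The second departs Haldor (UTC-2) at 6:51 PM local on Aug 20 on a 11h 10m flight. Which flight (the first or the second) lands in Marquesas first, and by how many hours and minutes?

Flight 1 in UTC: 4:50 AM − 3:30 = 1:20 AM on Aug 20.
+7 hours and 10 minutes → arrive 8:30 AM UTC on Aug 20.
Flight 2 in UTC: 6:51 PM + 2:00 = 8:51 PM on Aug 20.
+11 hours and 10 minutes → arrive 8:01 AM UTC on Aug 21.
Flight 1 lands earlier by 23 hours 31 minutes.

the first, by 23 hours 31 minutes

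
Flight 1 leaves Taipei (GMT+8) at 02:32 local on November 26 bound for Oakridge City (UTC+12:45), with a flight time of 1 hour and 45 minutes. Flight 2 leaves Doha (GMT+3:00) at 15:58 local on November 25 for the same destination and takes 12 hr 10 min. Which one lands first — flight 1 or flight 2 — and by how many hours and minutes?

the first, by 4 hours 51 minutes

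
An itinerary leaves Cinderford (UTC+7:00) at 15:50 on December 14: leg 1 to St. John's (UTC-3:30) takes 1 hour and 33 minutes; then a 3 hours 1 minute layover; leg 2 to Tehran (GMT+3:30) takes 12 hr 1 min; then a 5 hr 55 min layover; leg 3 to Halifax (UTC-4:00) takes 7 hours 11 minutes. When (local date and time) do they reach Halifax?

Convert departure to UTC: 15:50 − 7:00 = 08:50 UTC on Dec 14.
Add 1 hour 33 minutes leg 1 → 10:23 UTC.
Add 3 hours and 1 minute layover in St. John's → 13:24 UTC.
Add 12 hours 1 minute leg 2 → 01:25 UTC (Dec 15).
Add 5 hours and 55 minutes layover in Tehran → 07:20 UTC.
Add 7 hours and 11 minutes leg 3 → 14:31 UTC.
Halifax is UTC−4:00, so local arrival = 14:31 − 4:00 = 10:31 on Dec 15.

10:31 on December 15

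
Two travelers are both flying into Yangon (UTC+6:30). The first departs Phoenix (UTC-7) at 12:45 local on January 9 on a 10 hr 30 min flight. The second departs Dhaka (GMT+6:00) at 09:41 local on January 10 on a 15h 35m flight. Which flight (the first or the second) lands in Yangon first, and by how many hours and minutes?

the first, by 13 hours 1 minute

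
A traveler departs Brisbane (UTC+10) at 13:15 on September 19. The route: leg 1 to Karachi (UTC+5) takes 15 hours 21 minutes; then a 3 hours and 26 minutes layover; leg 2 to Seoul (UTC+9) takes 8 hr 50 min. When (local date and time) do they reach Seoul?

Convert departure to UTC: 13:15 − 10:00 = 03:15 UTC on Sep 19.
Add 15 hours and 21 minutes leg 1 → 18:36 UTC.
Add 3 hours 26 minutes layover in Karachi → 22:02 UTC.
Add 8 hours and 50 minutes leg 2 → 06:52 UTC (Sep 20).
Seoul is UTC+9:00, so local arrival = 06:52 + 9:00 = 15:52 on Sep 20.

15:52 on September 20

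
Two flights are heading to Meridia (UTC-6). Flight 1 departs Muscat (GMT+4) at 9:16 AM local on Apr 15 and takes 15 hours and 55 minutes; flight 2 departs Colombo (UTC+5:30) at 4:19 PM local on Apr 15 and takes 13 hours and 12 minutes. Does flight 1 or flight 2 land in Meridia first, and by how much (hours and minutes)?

Flight 1 in UTC: 9:16 AM − 4:00 = 5:16 AM on Apr 15.
+15 hours and 55 minutes → arrive 9:11 PM UTC on Apr 15.
Flight 2 in UTC: 4:19 PM − 5:30 = 10:49 AM on Apr 15.
+13 hours 12 minutes → arrive 12:01 AM UTC on Apr 16.
Flight 1 lands earlier by 2 hours 50 minutes.

the first, by 2 hours 50 minutes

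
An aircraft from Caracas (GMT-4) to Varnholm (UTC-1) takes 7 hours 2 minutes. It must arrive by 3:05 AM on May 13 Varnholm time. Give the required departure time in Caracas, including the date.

5:03 PM on May 12

Target arrival in UTC: 3:05 AM + 1:00 = 4:05 AM on May 13.
Subtract 7 hours 2 minutes → departure 9:03 PM UTC on May 12.
Caracas is UTC−4:00: 9:03 PM − 4:00 = 5:03 PM on May 12.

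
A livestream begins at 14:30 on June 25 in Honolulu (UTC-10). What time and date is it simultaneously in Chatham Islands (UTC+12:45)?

13:15 on June 26

In UTC: 14:30 + 10:00 = 00:30 on Jun 26.
Chatham Islands is UTC+12:45: 00:30 + 12:45 = 13:15 on Jun 26.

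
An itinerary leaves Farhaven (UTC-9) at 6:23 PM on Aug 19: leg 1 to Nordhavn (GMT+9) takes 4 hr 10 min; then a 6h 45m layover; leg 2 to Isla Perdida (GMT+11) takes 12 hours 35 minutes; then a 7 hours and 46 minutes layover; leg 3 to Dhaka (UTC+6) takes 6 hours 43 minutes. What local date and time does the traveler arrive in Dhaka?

11:22 PM on August 21

Convert departure to UTC: 6:23 PM + 9:00 = 3:23 AM UTC on Aug 20.
Add 4 hours and 10 minutes leg 1 → 7:33 AM UTC.
Add 6 hours 45 minutes layover in Nordhavn → 2:18 PM UTC.
Add 12 hours 35 minutes leg 2 → 2:53 AM UTC (Aug 21).
Add 7 hours 46 minutes layover in Isla Perdida → 10:39 AM UTC.
Add 6 hours and 43 minutes leg 3 → 5:22 PM UTC.
Dhaka is UTC+6:00, so local arrival = 5:22 PM + 6:00 = 11:22 PM on Aug 21.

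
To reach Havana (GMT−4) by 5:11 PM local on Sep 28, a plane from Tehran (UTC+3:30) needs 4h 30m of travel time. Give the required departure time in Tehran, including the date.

Target arrival in UTC: 5:11 PM + 4:00 = 9:11 PM on Sep 28.
Subtract 4 hours and 30 minutes → departure 4:41 PM UTC on Sep 28.
Tehran is UTC+3:30: 4:41 PM + 3:30 = 8:11 PM on Sep 28.

8:11 PM on September 28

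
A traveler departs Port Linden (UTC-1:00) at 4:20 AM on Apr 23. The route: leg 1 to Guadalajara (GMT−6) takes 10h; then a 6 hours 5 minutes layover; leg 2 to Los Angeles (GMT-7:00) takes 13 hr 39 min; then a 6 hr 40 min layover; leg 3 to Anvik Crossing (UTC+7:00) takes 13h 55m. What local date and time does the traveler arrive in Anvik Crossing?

Convert departure to UTC: 4:20 AM + 1:00 = 5:20 AM UTC on Apr 23.
Add 10 hours leg 1 → 3:20 PM UTC.
Add 6 hours 5 minutes layover in Guadalajara → 9:25 PM UTC.
Add 13 hours and 39 minutes leg 2 → 11:04 AM UTC (Apr 24).
Add 6 hours 40 minutes layover in Los Angeles → 5:44 PM UTC.
Add 13 hours and 55 minutes leg 3 → 7:39 AM UTC (Apr 25).
Anvik Crossing is UTC+7:00, so local arrival = 7:39 AM + 7:00 = 2:39 PM on Apr 25.

2:39 PM on April 25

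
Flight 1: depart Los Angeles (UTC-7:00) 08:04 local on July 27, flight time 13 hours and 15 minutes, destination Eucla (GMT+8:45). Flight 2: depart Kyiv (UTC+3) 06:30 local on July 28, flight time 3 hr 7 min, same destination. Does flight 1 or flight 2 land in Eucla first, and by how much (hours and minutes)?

the first, by 2 hours 18 minutes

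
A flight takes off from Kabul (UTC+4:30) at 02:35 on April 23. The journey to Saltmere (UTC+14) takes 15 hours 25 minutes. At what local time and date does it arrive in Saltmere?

03:30 on April 24

Convert departure to UTC: 02:35 − 4:30 = 22:05 UTC on Apr 22.
Add 15 hours and 25 minutes travel time → 13:30 UTC (Apr 23).
Saltmere is UTC+14:00, so local arrival = 13:30 + 14:00 = 03:30 on Apr 24.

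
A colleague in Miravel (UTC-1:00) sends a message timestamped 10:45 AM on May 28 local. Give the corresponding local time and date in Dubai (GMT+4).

3:45 PM on May 28

In UTC: 10:45 AM + 1:00 = 11:45 AM on May 28.
Dubai is UTC+4:00: 11:45 AM + 4:00 = 3:45 PM on May 28.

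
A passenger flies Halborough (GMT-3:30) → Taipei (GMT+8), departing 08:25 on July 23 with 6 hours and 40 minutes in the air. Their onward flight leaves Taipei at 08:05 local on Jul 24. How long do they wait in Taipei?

5 hours 30 minutes

Convert departure to UTC: 08:25 + 3:30 = 11:55 UTC on Jul 23.
Add 6 hours 40 minutes flight time → 18:35 UTC.
Taipei is UTC+8:00, so local arrival = 18:35 + 8:00 = 02:35 on Jul 24.
Layover = 08:05 − 02:35 = 5 hours 30 minutes.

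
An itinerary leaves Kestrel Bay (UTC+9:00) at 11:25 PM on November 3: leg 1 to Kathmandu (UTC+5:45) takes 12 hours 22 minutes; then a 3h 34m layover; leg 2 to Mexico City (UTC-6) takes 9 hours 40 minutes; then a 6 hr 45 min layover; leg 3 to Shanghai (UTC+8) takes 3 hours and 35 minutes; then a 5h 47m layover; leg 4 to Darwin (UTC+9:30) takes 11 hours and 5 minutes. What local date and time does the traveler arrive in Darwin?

4:43 AM on November 6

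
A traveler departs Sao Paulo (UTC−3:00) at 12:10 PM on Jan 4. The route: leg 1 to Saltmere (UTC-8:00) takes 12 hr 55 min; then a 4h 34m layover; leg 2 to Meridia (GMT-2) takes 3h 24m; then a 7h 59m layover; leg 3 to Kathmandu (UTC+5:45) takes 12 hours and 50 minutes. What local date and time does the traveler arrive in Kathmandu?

Convert departure to UTC: 12:10 PM + 3:00 = 3:10 PM UTC on Jan 4.
Add 12 hours 55 minutes leg 1 → 4:05 AM UTC (Jan 5).
Add 4 hours 34 minutes layover in Saltmere → 8:39 AM UTC.
Add 3 hours 24 minutes leg 2 → 12:03 PM UTC.
Add 7 hours and 59 minutes layover in Meridia → 8:02 PM UTC.
Add 12 hours 50 minutes leg 3 → 8:52 AM UTC (Jan 6).
Kathmandu is UTC+5:45, so local arrival = 8:52 AM + 5:45 = 2:37 PM on Jan 6.

2:37 PM on Jan 6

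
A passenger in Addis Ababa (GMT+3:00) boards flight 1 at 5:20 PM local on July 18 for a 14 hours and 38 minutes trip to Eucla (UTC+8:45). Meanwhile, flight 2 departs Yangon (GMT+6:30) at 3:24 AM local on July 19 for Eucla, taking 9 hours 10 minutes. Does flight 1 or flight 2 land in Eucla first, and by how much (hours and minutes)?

the first, by 1 hour 6 minutes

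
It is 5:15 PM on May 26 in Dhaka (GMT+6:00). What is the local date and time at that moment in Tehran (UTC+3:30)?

In UTC: 5:15 PM − 6:00 = 11:15 AM on May 26.
Tehran is UTC+3:30: 11:15 AM + 3:30 = 2:45 PM on May 26.

2:45 PM on May 26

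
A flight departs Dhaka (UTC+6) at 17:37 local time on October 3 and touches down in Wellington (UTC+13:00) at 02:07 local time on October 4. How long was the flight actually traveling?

Departure in UTC: 17:37 − 6:00 = 11:37 on Oct 3.
Arrival in UTC: 02:07 − 13:00 = 13:07 on Oct 3.
Elapsed = 13:07 − 11:37 = 1 hour 30 minutes.

1 hour 30 minutes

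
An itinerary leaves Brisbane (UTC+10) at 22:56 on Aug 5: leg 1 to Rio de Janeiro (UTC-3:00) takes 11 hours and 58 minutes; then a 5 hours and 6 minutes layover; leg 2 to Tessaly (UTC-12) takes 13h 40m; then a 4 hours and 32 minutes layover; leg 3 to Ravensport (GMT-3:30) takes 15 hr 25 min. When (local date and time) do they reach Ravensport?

12:07 on August 7

Convert departure to UTC: 22:56 − 10:00 = 12:56 UTC on Aug 5.
Add 11 hours and 58 minutes leg 1 → 00:54 UTC (Aug 6).
Add 5 hours 6 minutes layover in Rio de Janeiro → 06:00 UTC.
Add 13 hours 40 minutes leg 2 → 19:40 UTC.
Add 4 hours and 32 minutes layover in Tessaly → 00:12 UTC (Aug 7).
Add 15 hours and 25 minutes leg 3 → 15:37 UTC.
Ravensport is UTC−3:30, so local arrival = 15:37 − 3:30 = 12:07 on Aug 7.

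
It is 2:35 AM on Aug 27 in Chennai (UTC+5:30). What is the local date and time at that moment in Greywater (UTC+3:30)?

In UTC: 2:35 AM − 5:30 = 9:05 PM on Aug 26.
Greywater is UTC+3:30: 9:05 PM + 3:30 = 12:35 AM on Aug 27.

12:35 AM on Aug 27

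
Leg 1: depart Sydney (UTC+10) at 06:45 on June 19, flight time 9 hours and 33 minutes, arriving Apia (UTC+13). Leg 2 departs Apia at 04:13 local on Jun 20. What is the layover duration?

Convert departure to UTC: 06:45 − 10:00 = 20:45 UTC on Jun 18.
Add 9 hours 33 minutes flight time → 06:18 UTC (Jun 19).
Apia is UTC+13:00, so local arrival = 06:18 + 13:00 = 19:18 on Jun 19.
Layover = 04:13 − 19:18 (+1 day) = 8 hours 55 minutes.

8 hours 55 minutes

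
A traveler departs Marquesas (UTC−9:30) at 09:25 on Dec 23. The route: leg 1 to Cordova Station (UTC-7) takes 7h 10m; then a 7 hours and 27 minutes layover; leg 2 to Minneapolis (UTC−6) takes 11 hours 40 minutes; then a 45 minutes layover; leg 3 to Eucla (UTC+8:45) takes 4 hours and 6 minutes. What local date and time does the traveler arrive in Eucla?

Convert departure to UTC: 09:25 + 9:30 = 18:55 UTC on Dec 23.
Add 7 hours 10 minutes leg 1 → 02:05 UTC (Dec 24).
Add 7 hours 27 minutes layover in Cordova Station → 09:32 UTC.
Add 11 hours 40 minutes leg 2 → 21:12 UTC.
Add 45 minutes layover in Minneapolis → 21:57 UTC.
Add 4 hours 6 minutes leg 3 → 02:03 UTC (Dec 25).
Eucla is UTC+8:45, so local arrival = 02:03 + 8:45 = 10:48 on Dec 25.

10:48 on Dec 25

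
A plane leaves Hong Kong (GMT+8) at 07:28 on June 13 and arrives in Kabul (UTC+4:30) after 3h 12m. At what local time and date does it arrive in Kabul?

Kabul is 3:30 behind Hong Kong.
After 3 hours 12 minutes it is 10:40 in Hong Kong.
Shift by the zone difference: 10:40 − 3:30 = 07:10 on Jun 13 in Kabul.

07:10 on June 13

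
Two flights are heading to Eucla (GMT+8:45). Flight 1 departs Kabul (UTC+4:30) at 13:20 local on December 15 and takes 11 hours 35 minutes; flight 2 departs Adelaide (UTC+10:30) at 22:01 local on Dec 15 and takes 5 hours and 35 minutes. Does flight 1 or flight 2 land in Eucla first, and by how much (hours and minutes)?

the second, by 3 hours 19 minutes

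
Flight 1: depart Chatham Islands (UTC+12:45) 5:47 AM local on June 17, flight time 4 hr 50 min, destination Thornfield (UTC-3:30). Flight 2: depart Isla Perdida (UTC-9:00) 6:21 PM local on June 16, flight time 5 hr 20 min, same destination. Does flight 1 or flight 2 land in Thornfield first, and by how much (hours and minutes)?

the first, by 10 hours 49 minutes

Flight 1 in UTC: 5:47 AM − 12:45 = 5:02 PM on Jun 16.
+4 hours 50 minutes → arrive 9:52 PM UTC on Jun 16.
Flight 2 in UTC: 6:21 PM + 9:00 = 3:21 AM on Jun 17.
+5 hours 20 minutes → arrive 8:41 AM UTC on Jun 17.
Flight 1 lands earlier by 10 hours 49 minutes.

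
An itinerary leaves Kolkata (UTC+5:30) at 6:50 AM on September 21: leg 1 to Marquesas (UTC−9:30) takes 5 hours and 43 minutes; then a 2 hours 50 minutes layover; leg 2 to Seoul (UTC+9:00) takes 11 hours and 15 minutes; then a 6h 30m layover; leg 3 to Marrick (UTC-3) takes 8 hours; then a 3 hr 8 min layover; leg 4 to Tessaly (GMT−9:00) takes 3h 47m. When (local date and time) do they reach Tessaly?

9:33 AM on September 22

Convert departure to UTC: 6:50 AM − 5:30 = 1:20 AM UTC on Sep 21.
Add 5 hours 43 minutes leg 1 → 7:03 AM UTC.
Add 2 hours 50 minutes layover in Marquesas → 9:53 AM UTC.
Add 11 hours and 15 minutes leg 2 → 9:08 PM UTC.
Add 6 hours and 30 minutes layover in Seoul → 3:38 AM UTC (Sep 22).
Add 8 hours leg 3 → 11:38 AM UTC.
Add 3 hours 8 minutes layover in Marrick → 2:46 PM UTC.
Add 3 hours and 47 minutes leg 4 → 6:33 PM UTC.
Tessaly is UTC−9:00, so local arrival = 6:33 PM − 9:00 = 9:33 AM on Sep 22.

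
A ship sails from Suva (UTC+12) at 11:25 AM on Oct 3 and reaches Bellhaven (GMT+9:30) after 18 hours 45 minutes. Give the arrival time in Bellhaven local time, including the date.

Bellhaven is 2:30 behind Suva.
After 18 hours and 45 minutes it is 6:10 AM (Oct 4) in Suva.
Shift by the zone difference: 6:10 AM − 2:30 = 3:40 AM on Oct 4 in Bellhaven.

3:40 AM on October 4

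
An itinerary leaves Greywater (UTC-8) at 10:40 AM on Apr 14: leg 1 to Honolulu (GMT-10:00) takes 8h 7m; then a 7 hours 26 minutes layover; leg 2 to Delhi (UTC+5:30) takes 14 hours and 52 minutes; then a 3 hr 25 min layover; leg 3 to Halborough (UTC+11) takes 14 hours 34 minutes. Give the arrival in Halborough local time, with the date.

6:04 AM on Apr 17

Convert departure to UTC: 10:40 AM + 8:00 = 6:40 PM UTC on Apr 14.
Add 8 hours 7 minutes leg 1 → 2:47 AM UTC (Apr 15).
Add 7 hours and 26 minutes layover in Honolulu → 10:13 AM UTC.
Add 14 hours and 52 minutes leg 2 → 1:05 AM UTC (Apr 16).
Add 3 hours 25 minutes layover in Delhi → 4:30 AM UTC.
Add 14 hours 34 minutes leg 3 → 7:04 PM UTC.
Halborough is UTC+11:00, so local arrival = 7:04 PM + 11:00 = 6:04 AM on Apr 17.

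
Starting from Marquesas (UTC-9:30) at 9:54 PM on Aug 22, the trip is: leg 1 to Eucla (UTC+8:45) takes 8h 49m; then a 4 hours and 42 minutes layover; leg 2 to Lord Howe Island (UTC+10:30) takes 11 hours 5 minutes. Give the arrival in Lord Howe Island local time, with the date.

6:30 PM on August 24

Convert departure to UTC: 9:54 PM + 9:30 = 7:24 AM UTC on Aug 23.
Add 8 hours 49 minutes leg 1 → 4:13 PM UTC.
Add 4 hours 42 minutes layover in Eucla → 8:55 PM UTC.
Add 11 hours 5 minutes leg 2 → 8:00 AM UTC (Aug 24).
Lord Howe Island is UTC+10:30, so local arrival = 8:00 AM + 10:30 = 6:30 PM on Aug 24.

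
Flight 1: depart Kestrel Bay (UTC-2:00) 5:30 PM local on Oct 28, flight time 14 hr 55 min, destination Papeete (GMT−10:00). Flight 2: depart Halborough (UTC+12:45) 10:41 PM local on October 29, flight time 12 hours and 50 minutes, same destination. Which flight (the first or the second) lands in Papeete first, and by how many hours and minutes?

the first, by 12 hours 21 minutes

Flight 1 in UTC: 5:30 PM + 2:00 = 7:30 PM on Oct 28.
+14 hours and 55 minutes → arrive 10:25 AM UTC on Oct 29.
Flight 2 in UTC: 10:41 PM − 12:45 = 9:56 AM on Oct 29.
+12 hours and 50 minutes → arrive 10:46 PM UTC on Oct 29.
Flight 1 lands earlier by 12 hours 21 minutes.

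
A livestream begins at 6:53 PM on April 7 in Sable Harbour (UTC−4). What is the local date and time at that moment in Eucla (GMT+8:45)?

Eucla is 12:45 ahead of Sable Harbour.
Shift by the zone difference: 6:53 PM + 12:45 = 7:38 AM on Apr 8 in Eucla.

7:38 AM on April 8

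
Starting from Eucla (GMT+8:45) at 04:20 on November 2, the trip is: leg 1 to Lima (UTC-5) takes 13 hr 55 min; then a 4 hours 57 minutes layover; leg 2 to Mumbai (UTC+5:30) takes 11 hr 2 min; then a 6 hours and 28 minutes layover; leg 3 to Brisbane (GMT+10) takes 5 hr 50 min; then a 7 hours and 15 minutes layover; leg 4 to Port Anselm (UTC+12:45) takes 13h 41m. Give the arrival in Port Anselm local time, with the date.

23:28 on Nov 4

Convert departure to UTC: 04:20 − 8:45 = 19:35 UTC on Nov 1.
Add 13 hours and 55 minutes leg 1 → 09:30 UTC (Nov 2).
Add 4 hours and 57 minutes layover in Lima → 14:27 UTC.
Add 11 hours and 2 minutes leg 2 → 01:29 UTC (Nov 3).
Add 6 hours 28 minutes layover in Mumbai → 07:57 UTC.
Add 5 hours 50 minutes leg 3 → 13:47 UTC.
Add 7 hours 15 minutes layover in Brisbane → 21:02 UTC.
Add 13 hours 41 minutes leg 4 → 10:43 UTC (Nov 4).
Port Anselm is UTC+12:45, so local arrival = 10:43 + 12:45 = 23:28 on Nov 4.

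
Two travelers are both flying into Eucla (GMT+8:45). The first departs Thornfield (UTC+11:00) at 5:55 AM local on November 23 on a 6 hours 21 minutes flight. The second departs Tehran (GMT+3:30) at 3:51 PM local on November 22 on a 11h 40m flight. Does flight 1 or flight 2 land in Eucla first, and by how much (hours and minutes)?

Flight 1 in UTC: 5:55 AM − 11:00 = 6:55 PM on Nov 22.
+6 hours 21 minutes → arrive 1:16 AM UTC on Nov 23.
Flight 2 in UTC: 3:51 PM − 3:30 = 12:21 PM on Nov 22.
+11 hours and 40 minutes → arrive 12:01 AM UTC on Nov 23.
Flight 2 lands earlier by 1 hour 15 minutes.

the second, by 1 hour 15 minutes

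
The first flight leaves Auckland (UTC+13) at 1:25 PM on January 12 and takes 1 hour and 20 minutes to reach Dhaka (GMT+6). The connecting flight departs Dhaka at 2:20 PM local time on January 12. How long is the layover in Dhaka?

Convert departure to UTC: 1:25 PM − 13:00 = 12:25 AM UTC on Jan 12.
Add 1 hour and 20 minutes flight time → 1:45 AM UTC.
Dhaka is UTC+6:00, so local arrival = 1:45 AM + 6:00 = 7:45 AM on Jan 12.
Layover = 2:20 PM − 7:45 AM = 6 hours 35 minutes.

6 hours 35 minutes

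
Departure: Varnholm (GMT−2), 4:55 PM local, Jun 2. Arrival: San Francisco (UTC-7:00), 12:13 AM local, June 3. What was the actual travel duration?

12 hours 18 minutes

San Francisco is 5:00 behind Varnholm.
Clock-face elapsed time (ignoring zones) is 7 hours 18 minutes.
Actual elapsed = 7 hours 18 minutes + 5:00 = 12 hours 18 minutes.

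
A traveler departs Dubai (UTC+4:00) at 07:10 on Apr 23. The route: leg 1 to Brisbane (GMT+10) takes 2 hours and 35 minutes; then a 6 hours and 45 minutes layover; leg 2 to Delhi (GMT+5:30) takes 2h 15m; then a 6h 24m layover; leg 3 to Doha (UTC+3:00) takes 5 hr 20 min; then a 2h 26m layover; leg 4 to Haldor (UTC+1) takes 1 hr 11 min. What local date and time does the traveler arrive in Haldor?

07:06 on April 24

Convert departure to UTC: 07:10 − 4:00 = 03:10 UTC on Apr 23.
Add 2 hours and 35 minutes leg 1 → 05:45 UTC.
Add 6 hours 45 minutes layover in Brisbane → 12:30 UTC.
Add 2 hours 15 minutes leg 2 → 14:45 UTC.
Add 6 hours 24 minutes layover in Delhi → 21:09 UTC.
Add 5 hours 20 minutes leg 3 → 02:29 UTC (Apr 24).
Add 2 hours 26 minutes layover in Doha → 04:55 UTC.
Add 1 hour and 11 minutes leg 4 → 06:06 UTC.
Haldor is UTC+1:00, so local arrival = 06:06 + 1:00 = 07:06 on Apr 24.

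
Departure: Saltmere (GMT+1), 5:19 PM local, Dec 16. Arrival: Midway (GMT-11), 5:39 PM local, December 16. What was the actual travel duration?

12 hours 20 minutes

Midway is 12:00 behind Saltmere.
Clock-face elapsed time (ignoring zones) is 20 minutes.
Actual elapsed = 20 minutes + 12:00 = 12 hours 20 minutes.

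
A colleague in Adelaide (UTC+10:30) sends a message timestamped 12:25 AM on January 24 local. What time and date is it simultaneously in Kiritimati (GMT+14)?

In UTC: 12:25 AM − 10:30 = 1:55 PM on Jan 23.
Kiritimati is UTC+14:00: 1:55 PM + 14:00 = 3:55 AM on Jan 24.

3:55 AM on January 24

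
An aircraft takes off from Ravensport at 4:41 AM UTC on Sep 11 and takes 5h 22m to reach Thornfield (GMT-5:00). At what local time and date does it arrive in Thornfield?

5:03 AM on September 11

Departure is given in UTC: 4:41 AM on Sep 11.
Add 5 hours 22 minutes → 10:03 AM UTC.
Thornfield is UTC−5:00: 10:03 AM − 5:00 = 5:03 AM on Sep 11.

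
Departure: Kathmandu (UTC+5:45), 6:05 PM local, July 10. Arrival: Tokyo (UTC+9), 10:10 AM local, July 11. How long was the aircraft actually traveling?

12 hours 50 minutes

Tokyo is 3:15 ahead of Kathmandu.
Clock-face elapsed time (ignoring zones) is 16 hours 5 minutes.
Actual elapsed = 16 hours 5 minutes − 3:15 = 12 hours 50 minutes.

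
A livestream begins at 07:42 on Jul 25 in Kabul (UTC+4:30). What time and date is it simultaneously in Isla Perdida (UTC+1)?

04:12 on July 25

Isla Perdida is 3:30 behind Kabul.
Shift by the zone difference: 07:42 − 3:30 = 04:12 on Jul 25 in Isla Perdida.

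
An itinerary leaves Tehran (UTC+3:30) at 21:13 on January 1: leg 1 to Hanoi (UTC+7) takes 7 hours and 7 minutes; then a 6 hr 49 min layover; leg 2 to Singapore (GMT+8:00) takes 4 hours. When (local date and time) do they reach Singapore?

Convert departure to UTC: 21:13 − 3:30 = 17:43 UTC on Jan 1.
Add 7 hours and 7 minutes leg 1 → 00:50 UTC (Jan 2).
Add 6 hours 49 minutes layover in Hanoi → 07:39 UTC.
Add 4 hours leg 2 → 11:39 UTC.
Singapore is UTC+8:00, so local arrival = 11:39 + 8:00 = 19:39 on Jan 2.

19:39 on Jan 2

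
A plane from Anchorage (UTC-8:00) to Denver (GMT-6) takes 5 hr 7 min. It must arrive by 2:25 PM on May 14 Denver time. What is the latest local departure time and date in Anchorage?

Target arrival in UTC: 2:25 PM + 6:00 = 8:25 PM on May 14.
Subtract 5 hours 7 minutes → departure 3:18 PM UTC on May 14.
Anchorage is UTC−8:00: 3:18 PM − 8:00 = 7:18 AM on May 14.

7:18 AM on May 14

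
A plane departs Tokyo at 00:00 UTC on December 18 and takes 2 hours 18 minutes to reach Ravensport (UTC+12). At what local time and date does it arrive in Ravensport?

Departure is given in UTC: 00:00 on Dec 18.
Add 2 hours and 18 minutes → 02:18 UTC.
Ravensport is UTC+12:00: 02:18 + 12:00 = 14:18 on Dec 18.

14:18 on December 18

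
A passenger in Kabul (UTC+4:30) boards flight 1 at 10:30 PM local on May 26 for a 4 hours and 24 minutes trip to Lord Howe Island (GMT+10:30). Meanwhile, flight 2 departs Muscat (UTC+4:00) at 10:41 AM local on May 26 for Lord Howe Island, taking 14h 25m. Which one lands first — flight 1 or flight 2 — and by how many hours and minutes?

Flight 1 in UTC: 10:30 PM − 4:30 = 6:00 PM on May 26.
+4 hours and 24 minutes → arrive 10:24 PM UTC on May 26.
Flight 2 in UTC: 10:41 AM − 4:00 = 6:41 AM on May 26.
+14 hours and 25 minutes → arrive 9:06 PM UTC on May 26.
Flight 2 lands earlier by 1 hour 18 minutes.

the second, by 1 hour 18 minutes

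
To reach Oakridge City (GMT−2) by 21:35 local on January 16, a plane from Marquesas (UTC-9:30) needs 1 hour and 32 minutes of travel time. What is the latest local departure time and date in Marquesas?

Target arrival in UTC: 21:35 + 2:00 = 23:35 on Jan 16.
Subtract 1 hour 32 minutes → departure 22:03 UTC on Jan 16.
Marquesas is UTC−9:30: 22:03 − 9:30 = 12:33 on Jan 16.

12:33 on Jan 16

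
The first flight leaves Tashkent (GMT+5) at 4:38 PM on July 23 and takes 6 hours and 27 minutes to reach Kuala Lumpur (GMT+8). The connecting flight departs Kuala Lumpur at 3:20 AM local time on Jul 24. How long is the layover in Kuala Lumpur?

Convert departure to UTC: 4:38 PM − 5:00 = 11:38 AM UTC on Jul 23.
Add 6 hours 27 minutes flight time → 6:05 PM UTC.
Kuala Lumpur is UTC+8:00, so local arrival = 6:05 PM + 8:00 = 2:05 AM on Jul 24.
Layover = 3:20 AM − 2:05 AM = 1 hour 15 minutes.

1 hour 15 minutes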